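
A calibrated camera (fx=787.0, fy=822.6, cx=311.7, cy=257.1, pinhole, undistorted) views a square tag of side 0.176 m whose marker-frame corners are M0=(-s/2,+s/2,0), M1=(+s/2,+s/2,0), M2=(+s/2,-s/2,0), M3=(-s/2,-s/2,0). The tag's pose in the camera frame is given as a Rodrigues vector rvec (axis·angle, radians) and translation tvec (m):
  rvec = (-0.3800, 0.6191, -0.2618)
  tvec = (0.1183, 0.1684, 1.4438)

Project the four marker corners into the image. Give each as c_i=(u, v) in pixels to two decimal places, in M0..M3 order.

Intrinsics K: fx=787.0, fy=822.6, cx=311.7, cy=257.1
Marker side s = 0.176 m; corners in marker frame (Z=0):
  M0 = (-0.0880, +0.0880, 0)
  M1 = (+0.0880, +0.0880, 0)
  M2 = (+0.0880, -0.0880, 0)
  M3 = (-0.0880, -0.0880, 0)
rvec = (-0.3800, 0.6191, -0.2618), |rvec| = θ = 0.77216 rad = 44.241°
Rodrigues: sinθ=0.69768, 1−cosθ=0.28359; R = I + sinθ·[k]× + (1−cosθ)·[k]×²:
    [+0.78509 +0.12465 +0.60671]
    [-0.34845 +0.89872 +0.26626]
    [-0.51207 -0.42044 +0.74901]
t = (0.1183, 0.1684, 1.4438) m
M0: Pc = R·M0+t = (+0.06018, +0.27815, +1.45186); u = 787.0·(+0.06018)/1.45186 + 311.7 = 344.3219, v = 822.6·(+0.27815)/1.45186 + 257.1 = 414.6952
M1: Pc = R·M1+t = (+0.19836, +0.21682, +1.36174); u = 787.0·(+0.19836)/1.36174 + 311.7 = 426.3381, v = 822.6·(+0.21682)/1.36174 + 257.1 = 388.0789
M2: Pc = R·M2+t = (+0.17642, +0.05865, +1.43574); u = 787.0·(+0.17642)/1.43574 + 311.7 = 408.4041, v = 822.6·(+0.05865)/1.43574 + 257.1 = 290.7030
M3: Pc = R·M3+t = (+0.03824, +0.11998, +1.52586); u = 787.0·(+0.03824)/1.52586 + 311.7 = 331.4246, v = 822.6·(+0.11998)/1.52586 + 257.1 = 321.7800

c0=(344.32, 414.70) c1=(426.34, 388.08) c2=(408.40, 290.70) c3=(331.42, 321.78)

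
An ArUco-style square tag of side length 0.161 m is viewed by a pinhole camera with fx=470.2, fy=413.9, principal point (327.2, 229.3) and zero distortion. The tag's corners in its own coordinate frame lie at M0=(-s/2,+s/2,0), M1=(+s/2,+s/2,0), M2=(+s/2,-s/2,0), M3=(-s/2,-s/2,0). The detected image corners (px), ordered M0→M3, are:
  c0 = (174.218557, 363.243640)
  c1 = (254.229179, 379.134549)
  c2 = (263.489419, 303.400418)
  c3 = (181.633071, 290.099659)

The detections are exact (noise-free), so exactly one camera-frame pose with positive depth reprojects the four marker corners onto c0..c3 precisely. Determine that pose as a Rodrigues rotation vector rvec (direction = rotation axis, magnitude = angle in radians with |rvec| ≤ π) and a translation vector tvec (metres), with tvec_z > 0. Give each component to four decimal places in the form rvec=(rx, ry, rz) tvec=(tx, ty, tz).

Intrinsics K: fx=470.2, fy=413.9, cx=327.2, cy=229.3
Marker side s = 0.161 m; corners in marker frame (Z=0):
  M0 = (-0.0805, +0.0805, 0)
  M1 = (+0.0805, +0.0805, 0)
  M2 = (+0.0805, -0.0805, 0)
  M3 = (-0.0805, -0.0805, 0)
Detected image corners:
  c0 = (174.218557, 363.243640) px
  c1 = (254.229179, 379.134549) px
  c2 = (263.489419, 303.400418) px
  c3 = (181.633071, 290.099659) px
Planar DLT: solve 8×8 A·h = b for H (H[2,2]=1):
  H  [+450.42803 -26.11804 +217.57451]
  H  [+10.89207 +501.28115 +334.17974]
  H  [-0.23907 +0.11702 +1.00000]
B = K⁻¹H; ‖b₁‖=1.160358, ‖b₂‖=1.160358; λ = 2/(‖b₁‖+‖b₂‖) = 0.861803, sign → tz>0 ⇒ λ=+0.861803
r₁ = λ·B[:,0] = (+0.96893,+0.13682,-0.20603); r₂ = λ·B[:,1] = (-0.11805,+0.98787,+0.10085)
r₃ = r₁×r₂ = (+0.21733,-0.07339,+0.97334); SVD([r₁ r₂ r₃]) → R = UVᵀ:
  R  [+0.96893 -0.11805 +0.21733]
  R  [+0.13682 +0.98787 -0.07339]
  R  [-0.20603 +0.10085 +0.97334]
t = (-0.20093, +0.21838, +0.86180) m
tr R = 2.930143; θ = arccos((tr R − 1)/2) = 0.265081 rad = 15.188°
axis k = ((R−Rᵀ)₃₂, (R−Rᵀ)₁₃, (R−Rᵀ)₂₁) / (2 sinθ) = (+0.332543, +0.807972, +0.486411)
rvec = θ·k = (+0.088151, +0.214178, +0.128938)

rvec=(0.0882, 0.2142, 0.1289) tvec=(-0.2009, 0.2184, 0.8618)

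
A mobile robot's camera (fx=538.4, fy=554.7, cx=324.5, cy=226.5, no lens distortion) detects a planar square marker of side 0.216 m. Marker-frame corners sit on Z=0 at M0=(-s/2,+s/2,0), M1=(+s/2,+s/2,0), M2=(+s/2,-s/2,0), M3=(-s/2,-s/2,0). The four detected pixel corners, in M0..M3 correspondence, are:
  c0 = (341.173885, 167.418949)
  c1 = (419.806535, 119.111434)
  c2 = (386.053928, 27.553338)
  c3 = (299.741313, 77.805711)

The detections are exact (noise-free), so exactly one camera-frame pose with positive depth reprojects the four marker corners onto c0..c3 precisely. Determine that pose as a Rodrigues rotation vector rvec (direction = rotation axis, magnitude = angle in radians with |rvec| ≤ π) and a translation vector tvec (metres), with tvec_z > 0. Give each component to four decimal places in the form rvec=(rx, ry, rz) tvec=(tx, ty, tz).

rvec=(0.4254, -0.2519, -0.5060) tvec=(0.0845, -0.2709, 1.1839)

Intrinsics K: fx=538.4, fy=554.7, cx=324.5, cy=226.5
Marker side s = 0.216 m; corners in marker frame (Z=0):
  M0 = (-0.1080, +0.1080, 0)
  M1 = (+0.1080, +0.1080, 0)
  M2 = (+0.1080, -0.1080, 0)
  M3 = (-0.1080, -0.1080, 0)
Detected image corners:
  c0 = (341.173885, 167.418949) px
  c1 = (419.806535, 119.111434) px
  c2 = (386.053928, 27.553338) px
  c3 = (299.741313, 77.805711) px
Planar DLT: solve 8×8 A·h = b for H (H[2,2]=1):
  H  [+420.25088 +311.91177 +362.95114]
  H  [-217.35331 +456.83257 +99.55162]
  H  [+0.10829 +0.38176 +1.00000]
B = K⁻¹H; ‖b₁‖=0.844695, ‖b₂‖=0.844695; λ = 2/(‖b₁‖+‖b₂‖) = 1.183859, sign → tz>0 ⇒ λ=+1.183859
r₁ = λ·B[:,0] = (+0.84680,-0.51623,+0.12819); r₂ = λ·B[:,1] = (+0.41345,+0.79044,+0.45195)
r₃ = r₁×r₂ = (-0.33464,-0.32971,+0.88278); SVD([r₁ r₂ r₃]) → R = UVᵀ:
  R  [+0.84680 +0.41345 -0.33464]
  R  [-0.51623 +0.79044 -0.32971]
  R  [+0.12819 +0.45195 +0.88278]
t = (+0.08455, -0.27094, +1.18386) m
tr R = 2.520030; θ = arccos((tr R − 1)/2) = 0.707460 rad = 40.534°
axis k = ((R−Rᵀ)₃₂, (R−Rᵀ)₁₃, (R−Rᵀ)₂₁) / (2 sinθ) = (+0.601363, -0.356078, -0.715242)
rvec = θ·k = (+0.425440, -0.251911, -0.506005)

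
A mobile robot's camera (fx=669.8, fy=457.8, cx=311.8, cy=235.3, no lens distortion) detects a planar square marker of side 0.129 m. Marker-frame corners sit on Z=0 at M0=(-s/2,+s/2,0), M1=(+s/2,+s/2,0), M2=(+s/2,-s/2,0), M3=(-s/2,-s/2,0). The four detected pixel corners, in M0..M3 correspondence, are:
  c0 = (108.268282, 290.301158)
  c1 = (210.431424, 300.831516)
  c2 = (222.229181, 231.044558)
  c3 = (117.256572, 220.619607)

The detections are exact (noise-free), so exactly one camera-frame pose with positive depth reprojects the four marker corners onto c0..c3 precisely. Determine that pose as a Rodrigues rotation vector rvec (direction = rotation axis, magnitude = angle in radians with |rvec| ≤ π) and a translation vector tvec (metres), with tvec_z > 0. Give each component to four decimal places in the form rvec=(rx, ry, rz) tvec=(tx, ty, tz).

rvec=(0.1668, 0.0470, 0.1406) tvec=(-0.1803, 0.0462, 0.8189)

Intrinsics K: fx=669.8, fy=457.8, cx=311.8, cy=235.3
Marker side s = 0.129 m; corners in marker frame (Z=0):
  M0 = (-0.0645, +0.0645, 0)
  M1 = (+0.0645, +0.0645, 0)
  M2 = (+0.0645, -0.0645, 0)
  M3 = (-0.0645, -0.0645, 0)
Detected image corners:
  c0 = (108.268282, 290.301158) px
  c1 = (210.431424, 300.831516) px
  c2 = (222.229181, 231.044558) px
  c3 = (117.256572, 220.619607) px
Planar DLT: solve 8×8 A·h = b for H (H[2,2]=1):
  H  [+795.68591 -46.63897 +164.33480]
  H  [+70.10359 +594.27945 +261.14808]
  H  [-0.04267 +0.20600 +1.00000]
B = K⁻¹H; ‖b₁‖=1.221176, ‖b₂‖=1.221176; λ = 2/(‖b₁‖+‖b₂‖) = 0.818883, sign → tz>0 ⇒ λ=+0.818883
r₁ = λ·B[:,0] = (+0.98905,+0.14336,-0.03494); r₂ = λ·B[:,1] = (-0.13555,+0.97630,+0.16869)
r₃ = r₁×r₂ = (+0.05830,-0.16211,+0.98505); SVD([r₁ r₂ r₃]) → R = UVᵀ:
  R  [+0.98905 -0.13555 +0.05830]
  R  [+0.14336 +0.97630 -0.16211]
  R  [-0.03494 +0.16869 +0.98505]
t = (-0.18029, +0.04624, +0.81888) m
tr R = 2.950407; θ = arccos((tr R − 1)/2) = 0.223157 rad = 12.786°
axis k = ((R−Rᵀ)₃₂, (R−Rᵀ)₁₃, (R−Rᵀ)₂₁) / (2 sinθ) = (+0.747376, +0.210651, +0.630123)
rvec = θ·k = (+0.166782, +0.047008, +0.140616)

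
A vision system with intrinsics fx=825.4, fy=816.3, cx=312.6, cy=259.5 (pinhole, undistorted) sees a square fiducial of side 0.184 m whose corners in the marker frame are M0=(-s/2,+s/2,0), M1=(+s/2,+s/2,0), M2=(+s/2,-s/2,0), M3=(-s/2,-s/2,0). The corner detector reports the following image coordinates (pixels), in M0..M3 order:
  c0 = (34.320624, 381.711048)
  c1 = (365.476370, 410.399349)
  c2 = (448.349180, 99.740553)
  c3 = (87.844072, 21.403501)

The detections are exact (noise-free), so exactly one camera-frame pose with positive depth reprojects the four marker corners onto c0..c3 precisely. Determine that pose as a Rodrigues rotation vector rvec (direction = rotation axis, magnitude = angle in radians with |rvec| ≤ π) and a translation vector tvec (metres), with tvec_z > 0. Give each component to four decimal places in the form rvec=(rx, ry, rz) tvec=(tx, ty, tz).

rvec=(0.2927, -0.2861, 0.1842) tvec=(-0.0359, -0.0106, 0.4278)

Intrinsics K: fx=825.4, fy=816.3, cx=312.6, cy=259.5
Marker side s = 0.184 m; corners in marker frame (Z=0):
  M0 = (-0.0920, +0.0920, 0)
  M1 = (+0.0920, +0.0920, 0)
  M2 = (+0.0920, -0.0920, 0)
  M3 = (-0.0920, -0.0920, 0)
Detected image corners:
  c0 = (34.320624, 381.711048) px
  c1 = (365.476370, 410.399349) px
  c2 = (448.349180, 99.740553) px
  c3 = (87.844072, 21.403501) px
Planar DLT: solve 8×8 A·h = b for H (H[2,2]=1):
  H  [+2040.87905 -235.22238 +243.38249]
  H  [+445.11918 +1951.68677 +239.33131]
  H  [+0.70845 +0.60094 +1.00000]
B = K⁻¹H; ‖b₁‖=2.337354, ‖b₂‖=2.337354; λ = 2/(‖b₁‖+‖b₂‖) = 0.427834, sign → tz>0 ⇒ λ=+0.427834
r₁ = λ·B[:,0] = (+0.94307,+0.13694,+0.30310); r₂ = λ·B[:,1] = (-0.21929,+0.94117,+0.25710)
r₃ = r₁×r₂ = (-0.25006,-0.30893,+0.91762); SVD([r₁ r₂ r₃]) → R = UVᵀ:
  R  [+0.94307 -0.21929 -0.25006]
  R  [+0.13694 +0.94117 -0.30893]
  R  [+0.30310 +0.25710 +0.91762]
t = (-0.03588, -0.01057, +0.42783) m
tr R = 2.801865; θ = arccos((tr R − 1)/2) = 0.448882 rad = 25.719°
axis k = ((R−Rᵀ)₃₂, (R−Rᵀ)₁₃, (R−Rᵀ)₂₁) / (2 sinθ) = (+0.652174, -0.637341, +0.410446)
rvec = θ·k = (+0.292749, -0.286091, +0.184242)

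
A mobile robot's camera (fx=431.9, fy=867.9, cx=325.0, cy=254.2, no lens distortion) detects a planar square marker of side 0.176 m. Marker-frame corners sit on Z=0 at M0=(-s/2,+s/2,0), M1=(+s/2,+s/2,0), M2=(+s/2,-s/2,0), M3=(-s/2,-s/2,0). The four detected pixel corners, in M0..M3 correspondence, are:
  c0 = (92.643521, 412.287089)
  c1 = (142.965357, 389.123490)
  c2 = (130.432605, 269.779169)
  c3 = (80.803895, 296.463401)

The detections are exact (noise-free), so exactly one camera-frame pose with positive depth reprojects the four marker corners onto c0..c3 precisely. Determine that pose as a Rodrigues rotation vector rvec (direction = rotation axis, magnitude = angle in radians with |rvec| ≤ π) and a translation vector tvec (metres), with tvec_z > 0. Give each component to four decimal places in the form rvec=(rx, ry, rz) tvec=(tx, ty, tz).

Intrinsics K: fx=431.9, fy=867.9, cx=325.0, cy=254.2
Marker side s = 0.176 m; corners in marker frame (Z=0):
  M0 = (-0.0880, +0.0880, 0)
  M1 = (+0.0880, +0.0880, 0)
  M2 = (+0.0880, -0.0880, 0)
  M3 = (-0.0880, -0.0880, 0)
Detected image corners:
  c0 = (92.643521, 412.287089) px
  c1 = (142.965357, 389.123490) px
  c2 = (130.432605, 269.779169) px
  c3 = (80.803895, 296.463401) px
Planar DLT: solve 8×8 A·h = b for H (H[2,2]=1):
  H  [+264.09946 +65.24475 +111.30169]
  H  [-202.38309 +655.80148 +341.92451]
  H  [-0.17764 -0.03549 +1.00000]
B = K⁻¹H; ‖b₁‖=0.787169, ‖b₂‖=0.787169; λ = 2/(‖b₁‖+‖b₂‖) = 1.270375, sign → tz>0 ⇒ λ=+1.270375
r₁ = λ·B[:,0] = (+0.94663,-0.23014,-0.22567); r₂ = λ·B[:,1] = (+0.22583,+0.97312,-0.04508)
r₃ = r₁×r₂ = (+0.22998,-0.00829,+0.97316); SVD([r₁ r₂ r₃]) → R = UVᵀ:
  R  [+0.94663 +0.22583 +0.22998]
  R  [-0.23014 +0.97312 -0.00829]
  R  [-0.22567 -0.04508 +0.97316]
t = (-0.62856, +0.12841, +1.27038) m
tr R = 2.892912; θ = arccos((tr R − 1)/2) = 0.328721 rad = 18.834°
axis k = ((R−Rᵀ)₃₂, (R−Rᵀ)₁₃, (R−Rᵀ)₂₁) / (2 sinθ) = (-0.056981, +0.705717, -0.706199)
rvec = θ·k = (-0.018731, +0.231984, -0.232142)

rvec=(-0.0187, 0.2320, -0.2321) tvec=(-0.6286, 0.1284, 1.2704)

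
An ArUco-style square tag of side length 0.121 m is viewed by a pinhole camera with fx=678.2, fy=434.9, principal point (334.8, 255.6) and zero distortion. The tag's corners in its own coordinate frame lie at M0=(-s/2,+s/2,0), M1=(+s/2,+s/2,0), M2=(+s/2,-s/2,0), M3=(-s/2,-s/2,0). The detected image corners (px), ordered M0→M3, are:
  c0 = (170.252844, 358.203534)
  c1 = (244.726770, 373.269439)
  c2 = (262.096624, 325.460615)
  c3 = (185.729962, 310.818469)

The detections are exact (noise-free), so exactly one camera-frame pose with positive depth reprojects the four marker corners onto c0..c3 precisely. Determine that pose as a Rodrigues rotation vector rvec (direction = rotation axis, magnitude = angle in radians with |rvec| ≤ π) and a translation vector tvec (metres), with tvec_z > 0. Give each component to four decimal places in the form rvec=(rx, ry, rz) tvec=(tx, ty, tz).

rvec=(0.1658, 0.1552, 0.2527) tvec=(-0.1789, 0.2021, 1.0157)

Intrinsics K: fx=678.2, fy=434.9, cx=334.8, cy=255.6
Marker side s = 0.121 m; corners in marker frame (Z=0):
  M0 = (-0.0605, +0.0605, 0)
  M1 = (+0.0605, +0.0605, 0)
  M2 = (+0.0605, -0.0605, 0)
  M3 = (-0.0605, -0.0605, 0)
Detected image corners:
  c0 = (170.252844, 358.203534) px
  c1 = (244.726770, 373.269439) px
  c2 = (262.096624, 325.460615) px
  c3 = (185.729962, 310.818469) px
Planar DLT: solve 8×8 A·h = b for H (H[2,2]=1):
  H  [+595.28907 -97.01568 +215.31706]
  H  [+78.49698 +454.62571 +342.13784]
  H  [-0.12950 +0.17920 +1.00000]
B = K⁻¹H; ‖b₁‖=0.984571, ‖b₂‖=0.984571; λ = 2/(‖b₁‖+‖b₂‖) = 1.015671, sign → tz>0 ⇒ λ=+1.015671
r₁ = λ·B[:,0] = (+0.95644,+0.26063,-0.13153); r₂ = λ·B[:,1] = (-0.23514,+0.95477,+0.18201)
r₃ = r₁×r₂ = (+0.17302,-0.14315,+0.97446); SVD([r₁ r₂ r₃]) → R = UVᵀ:
  R  [+0.95644 -0.23514 +0.17302]
  R  [+0.26063 +0.95477 -0.14315]
  R  [-0.13153 +0.18201 +0.97446]
t = (-0.17894, +0.20210, +1.01567) m
tr R = 2.885663; θ = arccos((tr R − 1)/2) = 0.339769 rad = 19.467°
axis k = ((R−Rᵀ)₃₂, (R−Rᵀ)₁₃, (R−Rᵀ)₂₁) / (2 sinθ) = (+0.487840, +0.456921, +0.743798)
rvec = θ·k = (+0.165753, +0.155248, +0.252720)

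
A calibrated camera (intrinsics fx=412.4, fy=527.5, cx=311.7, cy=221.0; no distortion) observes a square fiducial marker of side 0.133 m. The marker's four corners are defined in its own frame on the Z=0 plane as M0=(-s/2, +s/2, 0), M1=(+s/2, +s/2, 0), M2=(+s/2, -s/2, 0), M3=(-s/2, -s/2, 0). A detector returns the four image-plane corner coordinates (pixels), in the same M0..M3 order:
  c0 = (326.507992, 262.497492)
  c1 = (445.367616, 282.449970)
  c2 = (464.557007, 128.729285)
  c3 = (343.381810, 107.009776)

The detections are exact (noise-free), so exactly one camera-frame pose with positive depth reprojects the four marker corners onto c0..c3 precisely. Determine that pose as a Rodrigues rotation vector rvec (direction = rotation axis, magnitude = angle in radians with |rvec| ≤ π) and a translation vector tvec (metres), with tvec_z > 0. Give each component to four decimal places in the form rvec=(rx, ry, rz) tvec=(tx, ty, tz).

rvec=(0.0716, -0.0246, 0.1336) tvec=(0.0911, -0.0213, 0.4501)

Intrinsics K: fx=412.4, fy=527.5, cx=311.7, cy=221.0
Marker side s = 0.133 m; corners in marker frame (Z=0):
  M0 = (-0.0665, +0.0665, 0)
  M1 = (+0.0665, +0.0665, 0)
  M2 = (+0.0665, -0.0665, 0)
  M3 = (-0.0665, -0.0665, 0)
Detected image corners:
  c0 = (326.507992, 262.497492) px
  c1 = (445.367616, 282.449970) px
  c2 = (464.557007, 128.729285) px
  c3 = (343.381810, 107.009776) px
Planar DLT: solve 8×8 A·h = b for H (H[2,2]=1):
  H  [+927.99549 -74.45871 +395.12043]
  H  [+169.29250 +1192.62939 +196.01268]
  H  [+0.06507 +0.15484 +1.00000]
B = K⁻¹H; ‖b₁‖=2.221511, ‖b₂‖=2.221511; λ = 2/(‖b₁‖+‖b₂‖) = 0.450144, sign → tz>0 ⇒ λ=+0.450144
r₁ = λ·B[:,0] = (+0.99079,+0.13220,+0.02929); r₂ = λ·B[:,1] = (-0.13395,+0.98853,+0.06970)
r₃ = r₁×r₂ = (-0.01974,-0.07298,+0.99714); SVD([r₁ r₂ r₃]) → R = UVᵀ:
  R  [+0.99079 -0.13395 -0.01974]
  R  [+0.13220 +0.98853 -0.07298]
  R  [+0.02929 +0.06970 +0.99714]
t = (+0.09106, -0.02132, +0.45014) m
tr R = 2.976462; θ = arccos((tr R − 1)/2) = 0.153572 rad = 8.799°
axis k = ((R−Rᵀ)₃₂, (R−Rᵀ)₁₃, (R−Rᵀ)₂₁) / (2 sinθ) = (+0.466379, -0.160259, +0.869947)
rvec = θ·k = (+0.071623, -0.024611, +0.133599)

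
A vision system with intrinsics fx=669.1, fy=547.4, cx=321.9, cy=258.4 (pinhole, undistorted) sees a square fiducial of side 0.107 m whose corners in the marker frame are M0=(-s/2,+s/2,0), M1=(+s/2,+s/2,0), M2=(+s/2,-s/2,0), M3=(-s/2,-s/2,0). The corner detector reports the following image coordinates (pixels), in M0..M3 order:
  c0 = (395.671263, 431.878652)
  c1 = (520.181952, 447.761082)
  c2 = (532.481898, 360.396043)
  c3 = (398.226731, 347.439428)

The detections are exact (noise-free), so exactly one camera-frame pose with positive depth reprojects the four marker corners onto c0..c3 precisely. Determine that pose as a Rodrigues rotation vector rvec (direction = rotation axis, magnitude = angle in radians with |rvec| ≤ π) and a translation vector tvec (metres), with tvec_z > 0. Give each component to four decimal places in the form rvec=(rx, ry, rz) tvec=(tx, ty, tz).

rvec=(0.3937, 0.2588, 0.0287) tvec=(0.1164, 0.1441, 0.5639)

Intrinsics K: fx=669.1, fy=547.4, cx=321.9, cy=258.4
Marker side s = 0.107 m; corners in marker frame (Z=0):
  M0 = (-0.0535, +0.0535, 0)
  M1 = (+0.0535, +0.0535, 0)
  M2 = (+0.0535, -0.0535, 0)
  M3 = (-0.0535, -0.0535, 0)
Detected image corners:
  c0 = (395.671263, 431.878652) px
  c1 = (520.181952, 447.761082) px
  c2 = (532.481898, 360.396043) px
  c3 = (398.226731, 347.439428) px
Planar DLT: solve 8×8 A·h = b for H (H[2,2]=1):
  H  [+1007.96316 +245.11722 +460.00934]
  H  [-36.30920 +1072.00546 +398.26245]
  H  [-0.43230 +0.67906 +1.00000]
B = K⁻¹H; ‖b₁‖=1.773446, ‖b₂‖=1.773446; λ = 2/(‖b₁‖+‖b₂‖) = 0.563874, sign → tz>0 ⇒ λ=+0.563874
r₁ = λ·B[:,0] = (+0.96672,+0.07767,-0.24376); r₂ = λ·B[:,1] = (+0.02236,+0.92352,+0.38290)
r₃ = r₁×r₂ = (+0.25486,-0.37561,+0.89105); SVD([r₁ r₂ r₃]) → R = UVᵀ:
  R  [+0.96672 +0.02236 +0.25486]
  R  [+0.07767 +0.92352 -0.37561]
  R  [-0.24376 +0.38290 +0.89105]
t = (+0.11639, +0.14407, +0.56387) m
tr R = 2.781283; θ = arccos((tr R − 1)/2) = 0.472043 rad = 27.046°
axis k = ((R−Rᵀ)₃₂, (R−Rᵀ)₁₃, (R−Rᵀ)₂₁) / (2 sinθ) = (+0.834072, +0.548293, +0.060821)
rvec = θ·k = (+0.393717, +0.258818, +0.028710)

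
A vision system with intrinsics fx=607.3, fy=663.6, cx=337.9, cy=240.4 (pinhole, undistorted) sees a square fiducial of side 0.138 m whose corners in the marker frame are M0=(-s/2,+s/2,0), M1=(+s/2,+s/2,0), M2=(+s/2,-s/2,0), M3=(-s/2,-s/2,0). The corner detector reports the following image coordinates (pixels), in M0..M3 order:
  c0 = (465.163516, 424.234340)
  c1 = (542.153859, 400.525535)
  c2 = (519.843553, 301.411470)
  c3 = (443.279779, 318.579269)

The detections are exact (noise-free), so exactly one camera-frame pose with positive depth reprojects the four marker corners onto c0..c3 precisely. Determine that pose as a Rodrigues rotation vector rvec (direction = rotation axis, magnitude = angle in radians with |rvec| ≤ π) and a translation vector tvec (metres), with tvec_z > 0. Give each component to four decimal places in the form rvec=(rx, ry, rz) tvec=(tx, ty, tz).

rvec=(-0.1843, -0.3813, -0.1692) tvec=(0.2286, 0.1611, 0.8916)

Intrinsics K: fx=607.3, fy=663.6, cx=337.9, cy=240.4
Marker side s = 0.138 m; corners in marker frame (Z=0):
  M0 = (-0.0690, +0.0690, 0)
  M1 = (+0.0690, +0.0690, 0)
  M2 = (+0.0690, -0.0690, 0)
  M3 = (-0.0690, -0.0690, 0)
Detected image corners:
  c0 = (465.163516, 424.234340) px
  c1 = (542.153859, 400.525535) px
  c2 = (519.843553, 301.411470) px
  c3 = (443.279779, 318.579269) px
Planar DLT: solve 8×8 A·h = b for H (H[2,2]=1):
  H  [+768.25586 +79.34494 +493.62460]
  H  [+7.54537 +681.95236 +360.30476]
  H  [+0.43019 -0.16407 +1.00000]
B = K⁻¹H; ‖b₁‖=1.121585, ‖b₂‖=1.121585; λ = 2/(‖b₁‖+‖b₂‖) = 0.891596, sign → tz>0 ⇒ λ=+0.891596
r₁ = λ·B[:,0] = (+0.91449,-0.12881,+0.38356); r₂ = λ·B[:,1] = (+0.19788,+0.96925,-0.14629)
r₃ = r₁×r₂ = (-0.35292,+0.20968,+0.91186); SVD([r₁ r₂ r₃]) → R = UVᵀ:
  R  [+0.91449 +0.19788 -0.35292]
  R  [-0.12881 +0.96925 +0.20968]
  R  [+0.38356 -0.14629 +0.91186]
t = (+0.22862, +0.16110, +0.89160) m
tr R = 2.795594; θ = arccos((tr R − 1)/2) = 0.456055 rad = 26.130°
axis k = ((R−Rᵀ)₃₂, (R−Rᵀ)₁₃, (R−Rᵀ)₂₁) / (2 sinθ) = (-0.404129, -0.836130, -0.370899)
rvec = θ·k = (-0.184305, -0.381321, -0.169150)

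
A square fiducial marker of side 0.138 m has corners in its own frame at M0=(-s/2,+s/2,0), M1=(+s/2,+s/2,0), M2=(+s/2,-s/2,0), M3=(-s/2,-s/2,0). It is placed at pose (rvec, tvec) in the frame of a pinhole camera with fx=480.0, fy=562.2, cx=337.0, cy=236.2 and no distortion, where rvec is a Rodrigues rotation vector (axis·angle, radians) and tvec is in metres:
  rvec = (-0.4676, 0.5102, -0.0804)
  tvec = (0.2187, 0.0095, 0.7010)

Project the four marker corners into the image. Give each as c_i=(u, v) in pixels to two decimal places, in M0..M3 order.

Intrinsics K: fx=480.0, fy=562.2, cx=337.0, cy=236.2
Marker side s = 0.138 m; corners in marker frame (Z=0):
  M0 = (-0.0690, +0.0690, 0)
  M1 = (+0.0690, +0.0690, 0)
  M2 = (+0.0690, -0.0690, 0)
  M3 = (-0.0690, -0.0690, 0)
rvec = (-0.4676, 0.5102, -0.0804), |rvec| = θ = 0.69672 rad = 39.919°
Rodrigues: sinθ=0.64171, 1−cosθ=0.23305; R = I + sinθ·[k]× + (1−cosθ)·[k]×²:
    [+0.87192 -0.04049 +0.48796]
    [-0.18859 +0.89192 +0.41098]
    [-0.45186 -0.45037 +0.77005]
t = (0.2187, 0.0095, 0.7010) m
M0: Pc = R·M0+t = (+0.15574, +0.08406, +0.70110); u = 480.0·(+0.15574)/0.70110 + 337.0 = 443.6276, v = 562.2·(+0.08406)/0.70110 + 236.2 = 303.6022
M1: Pc = R·M1+t = (+0.27607, +0.05803, +0.63875); u = 480.0·(+0.27607)/0.63875 + 337.0 = 544.4586, v = 562.2·(+0.05803)/0.63875 + 236.2 = 287.2759
M2: Pc = R·M2+t = (+0.28166, -0.06506, +0.70090); u = 480.0·(+0.28166)/0.70090 + 337.0 = 529.8886, v = 562.2·(-0.06506)/0.70090 + 236.2 = 184.0182
M3: Pc = R·M3+t = (+0.16133, -0.03903, +0.76325); u = 480.0·(+0.16133)/0.76325 + 337.0 = 438.4586, v = 562.2·(-0.03903)/0.76325 + 236.2 = 207.4511

c0=(443.63, 303.60) c1=(544.46, 287.28) c2=(529.89, 184.02) c3=(438.46, 207.45)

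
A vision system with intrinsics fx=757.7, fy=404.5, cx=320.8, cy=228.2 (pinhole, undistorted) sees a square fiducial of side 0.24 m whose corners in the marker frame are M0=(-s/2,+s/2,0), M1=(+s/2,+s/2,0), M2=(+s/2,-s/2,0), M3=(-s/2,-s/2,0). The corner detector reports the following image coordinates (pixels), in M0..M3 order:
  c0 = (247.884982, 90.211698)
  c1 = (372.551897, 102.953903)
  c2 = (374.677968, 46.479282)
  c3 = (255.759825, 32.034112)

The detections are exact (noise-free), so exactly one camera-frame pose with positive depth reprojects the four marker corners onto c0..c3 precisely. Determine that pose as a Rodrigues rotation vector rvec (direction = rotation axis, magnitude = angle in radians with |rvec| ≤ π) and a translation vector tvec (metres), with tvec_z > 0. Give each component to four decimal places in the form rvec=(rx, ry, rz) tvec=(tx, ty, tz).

Intrinsics K: fx=757.7, fy=404.5, cx=320.8, cy=228.2
Marker side s = 0.24 m; corners in marker frame (Z=0):
  M0 = (-0.1200, +0.1200, 0)
  M1 = (+0.1200, +0.1200, 0)
  M2 = (+0.1200, -0.1200, 0)
  M3 = (-0.1200, -0.1200, 0)
Detected image corners:
  c0 = (247.884982, 90.211698) px
  c1 = (372.551897, 102.953903) px
  c2 = (374.677968, 46.479282) px
  c3 = (255.759825, 32.034112) px
Planar DLT: solve 8×8 A·h = b for H (H[2,2]=1):
  H  [+559.97408 -79.92887 +314.00890]
  H  [+68.18404 +225.89961 +67.40477]
  H  [+0.16877 -0.18974 +1.00000]
B = K⁻¹H; ‖b₁‖=0.692488, ‖b₂‖=0.692488; λ = 2/(‖b₁‖+‖b₂‖) = 1.444069, sign → tz>0 ⇒ λ=+1.444069
r₁ = λ·B[:,0] = (+0.96404,+0.10592,+0.24372); r₂ = λ·B[:,1] = (-0.03632,+0.96104,-0.27400)
r₃ = r₁×r₂ = (-0.26325,+0.25530,+0.93034); SVD([r₁ r₂ r₃]) → R = UVᵀ:
  R  [+0.96404 -0.03632 -0.26325]
  R  [+0.10592 +0.96104 +0.25530]
  R  [+0.24372 -0.27400 +0.93034]
t = (-0.01294, -0.57404, +1.44407) m
tr R = 2.855423; θ = arccos((tr R − 1)/2) = 0.382561 rad = 21.919°
axis k = ((R−Rᵀ)₃₂, (R−Rᵀ)₁₃, (R−Rᵀ)₂₁) / (2 sinθ) = (-0.708951, -0.679034, +0.190529)
rvec = θ·k = (-0.271217, -0.259772, +0.072889)

rvec=(-0.2712, -0.2598, 0.0729) tvec=(-0.0129, -0.5740, 1.4441)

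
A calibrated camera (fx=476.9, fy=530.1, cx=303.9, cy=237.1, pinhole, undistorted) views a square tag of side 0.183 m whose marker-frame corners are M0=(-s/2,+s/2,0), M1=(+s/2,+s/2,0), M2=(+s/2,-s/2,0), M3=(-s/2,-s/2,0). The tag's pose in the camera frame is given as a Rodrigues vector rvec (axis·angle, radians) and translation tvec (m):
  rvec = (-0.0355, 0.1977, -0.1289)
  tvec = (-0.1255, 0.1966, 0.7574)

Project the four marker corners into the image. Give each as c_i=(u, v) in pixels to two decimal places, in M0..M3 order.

c0=(178.23, 442.95) c1=(287.57, 435.56) c2=(273.20, 304.01) c3=(165.74, 317.29)

Intrinsics K: fx=476.9, fy=530.1, cx=303.9, cy=237.1
Marker side s = 0.183 m; corners in marker frame (Z=0):
  M0 = (-0.0915, +0.0915, 0)
  M1 = (+0.0915, +0.0915, 0)
  M2 = (+0.0915, -0.0915, 0)
  M3 = (-0.0915, -0.0915, 0)
rvec = (-0.0355, 0.1977, -0.1289), |rvec| = θ = 0.23866 rad = 13.674°
Rodrigues: sinθ=0.23641, 1−cosθ=0.02835; R = I + sinθ·[k]× + (1−cosθ)·[k]×²:
    [+0.97228 +0.12419 +0.19811]
    [-0.13117 +0.99110 +0.02248]
    [-0.19355 -0.04785 +0.97992]
t = (-0.1255, 0.1966, 0.7574) m
M0: Pc = R·M0+t = (-0.20310, +0.29929, +0.77073); u = 476.9·(-0.20310)/0.77073 + 303.9 = 178.2290, v = 530.1·(+0.29929)/0.77073 + 237.1 = 442.9468
M1: Pc = R·M1+t = (-0.02517, +0.27528, +0.73531); u = 476.9·(-0.02517)/0.73531 + 303.9 = 287.5735, v = 530.1·(+0.27528)/0.73531 + 237.1 = 435.5571
M2: Pc = R·M2+t = (-0.04790, +0.09391, +0.74407); u = 476.9·(-0.04790)/0.74407 + 303.9 = 273.1996, v = 530.1·(+0.09391)/0.74407 + 237.1 = 304.0060
M3: Pc = R·M3+t = (-0.22583, +0.11792, +0.77949); u = 476.9·(-0.22583)/0.77949 + 303.9 = 165.7364, v = 530.1·(+0.11792)/0.77949 + 237.1 = 317.2903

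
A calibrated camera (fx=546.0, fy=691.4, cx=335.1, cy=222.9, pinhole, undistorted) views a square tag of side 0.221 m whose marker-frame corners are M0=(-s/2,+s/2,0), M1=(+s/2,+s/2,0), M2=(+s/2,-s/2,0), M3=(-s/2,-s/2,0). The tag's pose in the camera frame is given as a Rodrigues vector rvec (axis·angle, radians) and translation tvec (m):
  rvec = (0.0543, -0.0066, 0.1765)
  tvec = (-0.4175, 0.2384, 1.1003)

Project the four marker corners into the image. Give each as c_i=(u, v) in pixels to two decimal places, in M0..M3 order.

c0=(65.45, 427.92) c1=(173.32, 451.65) c2=(190.93, 317.02) c3=(81.93, 292.73)

Intrinsics K: fx=546.0, fy=691.4, cx=335.1, cy=222.9
Marker side s = 0.221 m; corners in marker frame (Z=0):
  M0 = (-0.1105, +0.1105, 0)
  M1 = (+0.1105, +0.1105, 0)
  M2 = (+0.1105, -0.1105, 0)
  M3 = (-0.1105, -0.1105, 0)
rvec = (0.0543, -0.0066, 0.1765), |rvec| = θ = 0.18478 rad = 10.587°
Rodrigues: sinθ=0.18373, 1−cosθ=0.01702; R = I + sinθ·[k]× + (1−cosθ)·[k]×²:
    [+0.98445 -0.17568 -0.00178]
    [+0.17532 +0.98300 -0.05457]
    [+0.01134 +0.05341 +0.99851]
t = (-0.4175, 0.2384, 1.1003) m
M0: Pc = R·M0+t = (-0.54569, +0.32765, +1.10495); u = 546.0·(-0.54569)/1.10495 + 335.1 = 65.4507, v = 691.4·(+0.32765)/1.10495 + 222.9 = 427.9197
M1: Pc = R·M1+t = (-0.32813, +0.36639, +1.10746); u = 546.0·(-0.32813)/1.10746 + 335.1 = 173.3242, v = 691.4·(+0.36639)/1.10746 + 222.9 = 451.6450
M2: Pc = R·M2+t = (-0.28931, +0.14915, +1.09565); u = 546.0·(-0.28931)/1.09565 + 335.1 = 190.9288, v = 691.4·(+0.14915)/1.09565 + 222.9 = 317.0205
M3: Pc = R·M3+t = (-0.50687, +0.11041, +1.09314); u = 546.0·(-0.50687)/1.09314 + 335.1 = 81.9309, v = 691.4·(+0.11041)/1.09314 + 222.9 = 292.7304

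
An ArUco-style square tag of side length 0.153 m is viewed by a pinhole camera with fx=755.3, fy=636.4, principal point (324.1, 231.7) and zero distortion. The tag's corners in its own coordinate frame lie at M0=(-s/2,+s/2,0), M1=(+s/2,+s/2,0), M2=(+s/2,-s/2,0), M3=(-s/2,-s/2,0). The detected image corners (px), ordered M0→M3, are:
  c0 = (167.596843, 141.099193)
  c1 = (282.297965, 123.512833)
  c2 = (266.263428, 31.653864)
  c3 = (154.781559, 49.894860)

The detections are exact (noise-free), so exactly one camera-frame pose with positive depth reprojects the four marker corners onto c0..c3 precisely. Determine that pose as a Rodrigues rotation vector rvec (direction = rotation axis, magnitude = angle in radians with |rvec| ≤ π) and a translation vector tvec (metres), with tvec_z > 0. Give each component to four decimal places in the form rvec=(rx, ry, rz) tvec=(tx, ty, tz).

rvec=(-0.1688, 0.0948, -0.1581) tvec=(-0.1405, -0.2274, 0.9932)

Intrinsics K: fx=755.3, fy=636.4, cx=324.1, cy=231.7
Marker side s = 0.153 m; corners in marker frame (Z=0):
  M0 = (-0.0765, +0.0765, 0)
  M1 = (+0.0765, +0.0765, 0)
  M2 = (+0.0765, -0.0765, 0)
  M3 = (-0.0765, -0.0765, 0)
Detected image corners:
  c0 = (167.596843, 141.099193) px
  c1 = (282.297965, 123.512833) px
  c2 = (266.263428, 31.653864) px
  c3 = (154.781559, 49.894860) px
Planar DLT: solve 8×8 A·h = b for H (H[2,2]=1):
  H  [+721.35339 +55.95842 +217.28705]
  H  [-124.13281 +583.02741 +85.98063]
  H  [-0.08113 -0.17570 +1.00000]
B = K⁻¹H; ‖b₁‖=1.006886, ‖b₂‖=1.006886; λ = 2/(‖b₁‖+‖b₂‖) = 0.993161, sign → tz>0 ⇒ λ=+0.993161
r₁ = λ·B[:,0] = (+0.98310,-0.16438,-0.08058); r₂ = λ·B[:,1] = (+0.14846,+0.97340,-0.17450)
r₃ = r₁×r₂ = (+0.10712,+0.15959,+0.98135); SVD([r₁ r₂ r₃]) → R = UVᵀ:
  R  [+0.98310 +0.14846 +0.10712]
  R  [-0.16438 +0.97340 +0.15959]
  R  [-0.08058 -0.17450 +0.98135]
t = (-0.14045, -0.22741, +0.99316) m
tr R = 2.937855; θ = arccos((tr R − 1)/2) = 0.249939 rad = 14.320°
axis k = ((R−Rᵀ)₃₂, (R−Rᵀ)₁₃, (R−Rᵀ)₂₁) / (2 sinθ) = (-0.675355, +0.379422, -0.632404)
rvec = θ·k = (-0.168798, +0.094833, -0.158063)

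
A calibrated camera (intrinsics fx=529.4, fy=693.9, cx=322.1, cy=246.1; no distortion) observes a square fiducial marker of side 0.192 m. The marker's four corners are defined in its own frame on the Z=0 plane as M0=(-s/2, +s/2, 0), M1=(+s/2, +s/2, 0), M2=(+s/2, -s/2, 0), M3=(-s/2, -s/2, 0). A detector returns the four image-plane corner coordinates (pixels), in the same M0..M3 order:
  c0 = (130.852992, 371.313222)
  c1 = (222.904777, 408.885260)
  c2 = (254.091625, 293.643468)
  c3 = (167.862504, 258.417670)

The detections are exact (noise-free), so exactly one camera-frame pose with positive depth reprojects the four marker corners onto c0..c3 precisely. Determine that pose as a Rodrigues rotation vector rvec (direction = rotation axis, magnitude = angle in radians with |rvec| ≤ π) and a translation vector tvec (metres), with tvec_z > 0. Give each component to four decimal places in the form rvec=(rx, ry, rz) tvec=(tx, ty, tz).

Intrinsics K: fx=529.4, fy=693.9, cx=322.1, cy=246.1
Marker side s = 0.192 m; corners in marker frame (Z=0):
  M0 = (-0.0960, +0.0960, 0)
  M1 = (+0.0960, +0.0960, 0)
  M2 = (+0.0960, -0.0960, 0)
  M3 = (-0.0960, -0.0960, 0)
Detected image corners:
  c0 = (130.852992, 371.313222) px
  c1 = (222.904777, 408.885260) px
  c2 = (254.091625, 293.643468) px
  c3 = (167.862504, 258.417670) px
Planar DLT: solve 8×8 A·h = b for H (H[2,2]=1):
  H  [+464.02600 -243.47424 +194.48946]
  H  [+189.80321 +480.95926 +331.20706]
  H  [+0.00128 -0.33972 +1.00000]
B = K⁻¹H; ‖b₁‖=0.917327, ‖b₂‖=0.917327; λ = 2/(‖b₁‖+‖b₂‖) = 1.090124, sign → tz>0 ⇒ λ=+1.090124
r₁ = λ·B[:,0] = (+0.95466,+0.29769,+0.00139); r₂ = λ·B[:,1] = (-0.27603,+0.88694,-0.37034)
r₃ = r₁×r₂ = (-0.11148,+0.35316,+0.92890); SVD([r₁ r₂ r₃]) → R = UVᵀ:
  R  [+0.95466 -0.27603 -0.11148]
  R  [+0.29769 +0.88694 +0.35316]
  R  [+0.00139 -0.37034 +0.92890]
t = (-0.26277, +0.13370, +1.09012) m
tr R = 2.770494; θ = arccos((tr R − 1)/2) = 0.483771 rad = 27.718°
axis k = ((R−Rᵀ)₃₂, (R−Rᵀ)₁₃, (R−Rᵀ)₂₁) / (2 sinθ) = (-0.777756, -0.121333, +0.616744)
rvec = θ·k = (-0.376256, -0.058697, +0.298363)

rvec=(-0.3763, -0.0587, 0.2984) tvec=(-0.2628, 0.1337, 1.0901)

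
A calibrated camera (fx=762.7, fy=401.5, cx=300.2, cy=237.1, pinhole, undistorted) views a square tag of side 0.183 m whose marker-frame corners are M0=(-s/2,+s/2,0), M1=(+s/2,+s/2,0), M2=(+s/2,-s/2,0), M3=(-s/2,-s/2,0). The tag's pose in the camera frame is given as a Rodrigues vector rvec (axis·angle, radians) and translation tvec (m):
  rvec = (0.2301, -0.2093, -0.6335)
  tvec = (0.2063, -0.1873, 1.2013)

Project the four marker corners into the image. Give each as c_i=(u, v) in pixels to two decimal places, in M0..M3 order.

Intrinsics K: fx=762.7, fy=401.5, cx=300.2, cy=237.1
Marker side s = 0.183 m; corners in marker frame (Z=0):
  M0 = (-0.0915, +0.0915, 0)
  M1 = (+0.0915, +0.0915, 0)
  M2 = (+0.0915, -0.0915, 0)
  M3 = (-0.0915, -0.0915, 0)
rvec = (0.2301, -0.2093, -0.6335), |rvec| = θ = 0.70574 rad = 40.436°
Rodrigues: sinθ=0.64860, 1−cosθ=0.23887; R = I + sinθ·[k]× + (1−cosθ)·[k]×²:
    [+0.78652 +0.55911 -0.26226]
    [-0.60530 +0.78214 -0.14788]
    [+0.12244 +0.27506 +0.95360]
t = (0.2063, -0.1873, 1.2013) m
M0: Pc = R·M0+t = (+0.18549, -0.06035, +1.21526); u = 762.7·(+0.18549)/1.21526 + 300.2 = 416.6147, v = 401.5·(-0.06035)/1.21526 + 237.1 = 217.1618
M1: Pc = R·M1+t = (+0.32943, -0.17112, +1.23767); u = 762.7·(+0.32943)/1.23767 + 300.2 = 503.2043, v = 401.5·(-0.17112)/1.23767 + 237.1 = 181.5889
M2: Pc = R·M2+t = (+0.22711, -0.31425, +1.18734); u = 762.7·(+0.22711)/1.18734 + 300.2 = 446.0858, v = 401.5·(-0.31425)/1.18734 + 237.1 = 130.8354
M3: Pc = R·M3+t = (+0.08317, -0.20348, +1.16493); u = 762.7·(+0.08317)/1.16493 + 300.2 = 354.6561, v = 401.5·(-0.20348)/1.16493 + 237.1 = 166.9692

c0=(416.61, 217.16) c1=(503.20, 181.59) c2=(446.09, 130.84) c3=(354.66, 166.97)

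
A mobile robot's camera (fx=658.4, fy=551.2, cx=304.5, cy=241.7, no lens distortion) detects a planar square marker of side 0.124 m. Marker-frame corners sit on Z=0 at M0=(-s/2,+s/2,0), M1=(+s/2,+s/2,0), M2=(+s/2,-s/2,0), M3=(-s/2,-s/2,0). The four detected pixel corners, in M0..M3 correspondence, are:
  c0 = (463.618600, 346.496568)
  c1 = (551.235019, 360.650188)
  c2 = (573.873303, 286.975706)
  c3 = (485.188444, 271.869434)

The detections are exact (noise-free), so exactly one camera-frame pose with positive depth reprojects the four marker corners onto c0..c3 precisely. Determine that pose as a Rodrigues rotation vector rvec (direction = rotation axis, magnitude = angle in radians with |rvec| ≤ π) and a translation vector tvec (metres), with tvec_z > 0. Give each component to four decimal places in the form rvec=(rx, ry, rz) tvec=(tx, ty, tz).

Intrinsics K: fx=658.4, fy=551.2, cx=304.5, cy=241.7
Marker side s = 0.124 m; corners in marker frame (Z=0):
  M0 = (-0.0620, +0.0620, 0)
  M1 = (+0.0620, +0.0620, 0)
  M2 = (+0.0620, -0.0620, 0)
  M3 = (-0.0620, -0.0620, 0)
Detected image corners:
  c0 = (463.618600, 346.496568) px
  c1 = (551.235019, 360.650188) px
  c2 = (573.873303, 286.975706) px
  c3 = (485.188444, 271.869434) px
Planar DLT: solve 8×8 A·h = b for H (H[2,2]=1):
  H  [+752.51963 -117.15425 +518.61762]
  H  [+143.38541 +635.28462 +316.80542]
  H  [+0.08035 +0.11789 +1.00000]
B = K⁻¹H; ‖b₁‖=1.131288, ‖b₂‖=1.131288; λ = 2/(‖b₁‖+‖b₂‖) = 0.883948, sign → tz>0 ⇒ λ=+0.883948
r₁ = λ·B[:,0] = (+0.97746,+0.19880,+0.07102); r₂ = λ·B[:,1] = (-0.20548,+0.97310,+0.10421)
r₃ = r₁×r₂ = (-0.04840,-0.11646,+0.99202); SVD([r₁ r₂ r₃]) → R = UVᵀ:
  R  [+0.97746 -0.20548 -0.04840]
  R  [+0.19880 +0.97310 -0.11646]
  R  [+0.07102 +0.10421 +0.99202]
t = (+0.28747, +0.12045, +0.88395) m
tr R = 2.942575; θ = arccos((tr R − 1)/2) = 0.240213 rad = 13.763°
axis k = ((R−Rᵀ)₃₂, (R−Rᵀ)₁₃, (R−Rᵀ)₂₁) / (2 sinθ) = (+0.463771, -0.250976, +0.849663)
rvec = θ·k = (+0.111404, -0.060288, +0.204100)

rvec=(0.1114, -0.0603, 0.2041) tvec=(0.2875, 0.1204, 0.8839)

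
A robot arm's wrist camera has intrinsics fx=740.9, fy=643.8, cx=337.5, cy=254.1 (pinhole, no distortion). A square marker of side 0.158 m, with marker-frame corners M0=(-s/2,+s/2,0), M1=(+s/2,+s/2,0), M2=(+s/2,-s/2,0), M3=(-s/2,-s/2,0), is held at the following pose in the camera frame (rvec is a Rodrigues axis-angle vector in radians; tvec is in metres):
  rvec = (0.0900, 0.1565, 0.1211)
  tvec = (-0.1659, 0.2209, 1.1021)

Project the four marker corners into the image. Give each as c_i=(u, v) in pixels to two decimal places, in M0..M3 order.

Intrinsics K: fx=740.9, fy=643.8, cx=337.5, cy=254.1
Marker side s = 0.158 m; corners in marker frame (Z=0):
  M0 = (-0.0790, +0.0790, 0)
  M1 = (+0.0790, +0.0790, 0)
  M2 = (+0.0790, -0.0790, 0)
  M3 = (-0.0790, -0.0790, 0)
rvec = (0.0900, 0.1565, 0.1211), |rvec| = θ = 0.21739 rad = 12.455°
Rodrigues: sinθ=0.21568, 1−cosθ=0.02354; R = I + sinθ·[k]× + (1−cosθ)·[k]×²:
    [+0.98050 -0.11313 +0.16070]
    [+0.12716 +0.98866 -0.07985]
    [-0.14984 +0.09873 +0.98377]
t = (-0.1659, 0.2209, 1.1021) m
M0: Pc = R·M0+t = (-0.25230, +0.28896, +1.12174); u = 740.9·(-0.25230)/1.12174 + 337.5 = 170.8596, v = 643.8·(+0.28896)/1.12174 + 254.1 = 419.9422
M1: Pc = R·M1+t = (-0.09738, +0.30905, +1.09806); u = 740.9·(-0.09738)/1.09806 + 337.5 = 271.7956, v = 643.8·(+0.30905)/1.09806 + 254.1 = 435.2979
M2: Pc = R·M2+t = (-0.07950, +0.15284, +1.08246); u = 740.9·(-0.07950)/1.08246 + 337.5 = 283.0835, v = 643.8·(+0.15284)/1.08246 + 254.1 = 345.0033
M3: Pc = R·M3+t = (-0.23442, +0.13275, +1.10614); u = 740.9·(-0.23442)/1.10614 + 337.5 = 180.4824, v = 643.8·(+0.13275)/1.10614 + 254.1 = 331.3637

c0=(170.86, 419.94) c1=(271.80, 435.30) c2=(283.08, 345.00) c3=(180.48, 331.36)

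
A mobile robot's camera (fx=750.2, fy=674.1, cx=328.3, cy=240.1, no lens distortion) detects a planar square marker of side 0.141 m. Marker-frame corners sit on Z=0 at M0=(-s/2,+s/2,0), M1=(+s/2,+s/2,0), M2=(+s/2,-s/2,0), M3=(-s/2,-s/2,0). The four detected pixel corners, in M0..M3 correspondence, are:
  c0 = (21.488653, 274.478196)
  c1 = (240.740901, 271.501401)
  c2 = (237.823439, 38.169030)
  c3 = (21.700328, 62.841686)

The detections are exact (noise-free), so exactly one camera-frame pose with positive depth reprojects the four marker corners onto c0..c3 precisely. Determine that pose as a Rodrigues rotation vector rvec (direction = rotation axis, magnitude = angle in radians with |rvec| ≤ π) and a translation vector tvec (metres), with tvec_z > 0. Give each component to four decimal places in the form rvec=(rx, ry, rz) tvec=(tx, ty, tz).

rvec=(-0.0388, 0.3021, -0.0223) tvec=(-0.1153, -0.0498, 0.4257)

Intrinsics K: fx=750.2, fy=674.1, cx=328.3, cy=240.1
Marker side s = 0.141 m; corners in marker frame (Z=0):
  M0 = (-0.0705, +0.0705, 0)
  M1 = (+0.0705, +0.0705, 0)
  M2 = (+0.0705, -0.0705, 0)
  M3 = (-0.0705, -0.0705, 0)
Detected image corners:
  c0 = (21.488653, 274.478196) px
  c1 = (240.740901, 271.501401) px
  c2 = (237.823439, 38.169030) px
  c3 = (21.700328, 62.841686) px
Planar DLT: solve 8×8 A·h = b for H (H[2,2]=1):
  H  [+1452.80494 -3.68293 +125.08011]
  H  [-211.42362 +1558.33144 +161.32205]
  H  [-0.69767 -0.09761 +1.00000]
B = K⁻¹H; ‖b₁‖=2.348822, ‖b₂‖=2.348822; λ = 2/(‖b₁‖+‖b₂‖) = 0.425745, sign → tz>0 ⇒ λ=+0.425745
r₁ = λ·B[:,0] = (+0.95447,-0.02773,-0.29703); r₂ = λ·B[:,1] = (+0.01610,+0.99901,-0.04156)
r₃ = r₁×r₂ = (+0.29789,+0.03488,+0.95396); SVD([r₁ r₂ r₃]) → R = UVᵀ:
  R  [+0.95447 +0.01610 +0.29789]
  R  [-0.02773 +0.99901 +0.03488]
  R  [-0.29703 -0.04156 +0.95396]
t = (-0.11533, -0.04975, +0.42575) m
tr R = 2.907435; θ = arccos((tr R − 1)/2) = 0.305430 rad = 17.500°
axis k = ((R−Rᵀ)₃₂, (R−Rᵀ)₁₃, (R−Rᵀ)₂₁) / (2 sinθ) = (-0.127104, +0.989208, -0.072880)
rvec = θ·k = (-0.038821, +0.302134, -0.022260)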